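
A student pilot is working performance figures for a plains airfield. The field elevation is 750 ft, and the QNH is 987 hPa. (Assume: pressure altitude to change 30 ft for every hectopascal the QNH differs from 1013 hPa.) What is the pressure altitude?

1530 ft

Pressure correction = (1013 − 987) × 30 = +780 ft.
Pressure altitude = 750 + (+780) = 1530 ft.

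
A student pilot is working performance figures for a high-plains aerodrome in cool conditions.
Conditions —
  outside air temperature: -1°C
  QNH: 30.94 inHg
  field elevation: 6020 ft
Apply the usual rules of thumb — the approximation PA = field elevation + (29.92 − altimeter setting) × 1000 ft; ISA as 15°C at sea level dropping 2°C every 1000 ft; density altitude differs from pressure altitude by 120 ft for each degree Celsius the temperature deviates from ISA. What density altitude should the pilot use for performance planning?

4280 ft

Pressure altitude = 6020 + (29.92 − 30.94) × 1000 = 6020 + (-1020) = 5000 ft.
ISA temperature at 5000 ft = 15 − 2 × (5000/1000) = 5°C.
ISA deviation = -1 − 5 = -6°C.
Density altitude = 5000 + 120 × (-6) = 4280 ft.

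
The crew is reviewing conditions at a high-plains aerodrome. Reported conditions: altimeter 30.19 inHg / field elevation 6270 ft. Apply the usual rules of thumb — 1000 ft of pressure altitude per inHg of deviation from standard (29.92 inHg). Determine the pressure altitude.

6000 ft

Pressure correction = (29.92 − 30.19) × 1000 = -270 ft.
Pressure altitude = 6270 + (-270) = 6000 ft.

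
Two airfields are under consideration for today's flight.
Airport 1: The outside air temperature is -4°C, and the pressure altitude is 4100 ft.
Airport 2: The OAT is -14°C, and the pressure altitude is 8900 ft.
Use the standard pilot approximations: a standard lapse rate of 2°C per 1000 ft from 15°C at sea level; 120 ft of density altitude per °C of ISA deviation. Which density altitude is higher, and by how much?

Airport 2 by 4752 ft

Airport 1: ISA temp = 6.8°C, deviation -10.8°C, DA = 4100 + 120 × (-10.8) = 2804 ft.
Airport 2: ISA temp = -2.8°C, deviation -11.2°C, DA = 8900 + 120 × (-11.2) = 7556 ft.
Airport 2 is higher by 7556 − 2804 = 4752 ft.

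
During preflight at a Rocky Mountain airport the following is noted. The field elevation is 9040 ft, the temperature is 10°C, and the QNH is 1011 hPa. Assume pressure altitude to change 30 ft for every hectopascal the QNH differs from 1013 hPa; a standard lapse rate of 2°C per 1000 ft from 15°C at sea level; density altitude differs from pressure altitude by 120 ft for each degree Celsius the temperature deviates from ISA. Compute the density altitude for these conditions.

10684 ft

Pressure altitude = 9040 + (1013 − 1011) × 30 = 9040 + (+60) = 9100 ft.
ISA temperature at 9100 ft = 15 − 2 × (9100/1000) = -3.2°C.
ISA deviation = 10 − (-3.2) = +13.2°C.
Density altitude = 9100 + 120 × (13.2) = 10684 ft.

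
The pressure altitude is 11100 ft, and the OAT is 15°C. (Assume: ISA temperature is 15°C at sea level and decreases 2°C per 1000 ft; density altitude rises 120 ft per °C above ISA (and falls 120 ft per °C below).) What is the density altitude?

13764 ft

ISA temperature at 11100 ft = 15 − 2 × (11100/1000) = -7.2°C.
ISA deviation = 15 − (-7.2) = +22.2°C.
Density altitude = 11100 + 120 × (22.2) = 11100 + (+2664) = 13764 ft.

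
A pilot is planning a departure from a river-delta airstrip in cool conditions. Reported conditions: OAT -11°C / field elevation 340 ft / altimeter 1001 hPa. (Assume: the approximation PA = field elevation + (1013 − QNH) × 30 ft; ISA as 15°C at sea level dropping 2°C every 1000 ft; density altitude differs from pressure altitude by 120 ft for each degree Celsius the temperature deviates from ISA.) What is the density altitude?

-2252 ft

Pressure altitude = 340 + (1013 − 1001) × 30 = 340 + (+360) = 700 ft.
ISA temperature at 700 ft = 15 − 2 × (700/1000) = 13.6°C.
ISA deviation = -11 − 13.6 = -24.6°C.
Density altitude = 700 + 120 × (-24.6) = -2252 ft.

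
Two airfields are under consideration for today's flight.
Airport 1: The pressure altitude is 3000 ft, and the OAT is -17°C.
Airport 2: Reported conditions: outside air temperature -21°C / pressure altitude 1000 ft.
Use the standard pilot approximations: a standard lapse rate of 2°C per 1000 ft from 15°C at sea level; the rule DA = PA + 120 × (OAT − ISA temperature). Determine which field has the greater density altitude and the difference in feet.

Airport 1: ISA temp = 9°C, deviation -26°C, DA = 3000 + 120 × (-26) = -120 ft.
Airport 2: ISA temp = 13°C, deviation -34°C, DA = 1000 + 120 × (-34) = -3080 ft.
Airport 1 is higher by -120 − (-3080) = 2960 ft.

Airport 1 by 2960 ft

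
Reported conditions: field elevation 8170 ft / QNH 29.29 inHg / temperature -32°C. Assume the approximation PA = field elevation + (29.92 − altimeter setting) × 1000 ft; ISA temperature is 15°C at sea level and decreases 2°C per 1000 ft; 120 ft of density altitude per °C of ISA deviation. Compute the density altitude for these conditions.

5272 ft

Pressure altitude = 8170 + (29.92 − 29.29) × 1000 = 8170 + (+630) = 8800 ft.
ISA temperature at 8800 ft = 15 − 2 × (8800/1000) = -2.6°C.
ISA deviation = -32 − (-2.6) = -29.4°C.
Density altitude = 8800 + 120 × (-29.4) = 5272 ft.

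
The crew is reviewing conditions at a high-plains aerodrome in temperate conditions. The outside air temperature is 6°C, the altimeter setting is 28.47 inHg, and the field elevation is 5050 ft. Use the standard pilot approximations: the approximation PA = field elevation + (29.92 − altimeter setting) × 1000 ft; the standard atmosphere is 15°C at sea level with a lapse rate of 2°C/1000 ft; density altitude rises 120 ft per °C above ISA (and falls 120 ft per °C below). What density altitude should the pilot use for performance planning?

6980 ft

Pressure altitude = 5050 + (29.92 − 28.47) × 1000 = 5050 + (+1450) = 6500 ft.
ISA temperature at 6500 ft = 15 − 2 × (6500/1000) = 2°C.
ISA deviation = 6 − 2 = +4°C.
Density altitude = 6500 + 120 × (4) = 6980 ft.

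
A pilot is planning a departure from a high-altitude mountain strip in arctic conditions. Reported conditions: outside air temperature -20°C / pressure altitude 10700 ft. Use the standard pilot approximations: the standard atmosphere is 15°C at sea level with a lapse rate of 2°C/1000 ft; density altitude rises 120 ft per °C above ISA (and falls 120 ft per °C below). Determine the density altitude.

ISA temperature at 10700 ft = 15 − 2 × (10700/1000) = -6.4°C.
ISA deviation = -20 − (-6.4) = -13.6°C.
Density altitude = 10700 + 120 × (-13.6) = 10700 + (-1632) = 9068 ft.

9068 ft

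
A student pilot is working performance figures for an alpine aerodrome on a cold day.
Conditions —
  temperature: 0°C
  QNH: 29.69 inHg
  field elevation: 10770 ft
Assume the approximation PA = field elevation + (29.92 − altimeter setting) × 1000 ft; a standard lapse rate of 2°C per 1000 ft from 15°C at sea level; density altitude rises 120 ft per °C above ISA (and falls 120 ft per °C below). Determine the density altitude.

11840 ft

Pressure altitude = 10770 + (29.92 − 29.69) × 1000 = 10770 + (+230) = 11000 ft.
ISA temperature at 11000 ft = 15 − 2 × (11000/1000) = -7°C.
ISA deviation = 0 − (-7) = +7°C.
Density altitude = 11000 + 120 × (7) = 11840 ft.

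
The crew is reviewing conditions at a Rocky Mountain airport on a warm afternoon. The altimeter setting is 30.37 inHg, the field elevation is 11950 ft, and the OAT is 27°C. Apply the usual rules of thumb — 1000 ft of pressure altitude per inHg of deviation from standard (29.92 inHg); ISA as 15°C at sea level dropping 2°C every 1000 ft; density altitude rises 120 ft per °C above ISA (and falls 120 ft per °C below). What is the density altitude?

15700 ft

Pressure altitude = 11950 + (29.92 − 30.37) × 1000 = 11950 + (-450) = 11500 ft.
ISA temperature at 11500 ft = 15 − 2 × (11500/1000) = -8°C.
ISA deviation = 27 − (-8) = +35°C.
Density altitude = 11500 + 120 × (35) = 15700 ft.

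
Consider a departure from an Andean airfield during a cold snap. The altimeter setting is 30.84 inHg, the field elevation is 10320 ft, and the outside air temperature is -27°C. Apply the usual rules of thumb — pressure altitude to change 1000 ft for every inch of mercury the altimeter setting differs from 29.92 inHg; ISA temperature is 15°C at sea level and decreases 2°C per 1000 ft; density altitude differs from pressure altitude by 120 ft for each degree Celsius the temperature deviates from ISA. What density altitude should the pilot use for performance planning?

Pressure altitude = 10320 + (29.92 − 30.84) × 1000 = 10320 + (-920) = 9400 ft.
ISA temperature at 9400 ft = 15 − 2 × (9400/1000) = -3.8°C.
ISA deviation = -27 − (-3.8) = -23.2°C.
Density altitude = 9400 + 120 × (-23.2) = 6616 ft.

6616 ft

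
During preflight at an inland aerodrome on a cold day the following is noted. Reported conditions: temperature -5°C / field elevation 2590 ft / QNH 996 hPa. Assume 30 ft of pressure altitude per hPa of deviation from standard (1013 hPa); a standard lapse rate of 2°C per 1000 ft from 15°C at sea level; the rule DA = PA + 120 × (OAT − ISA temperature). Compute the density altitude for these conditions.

Pressure altitude = 2590 + (1013 − 996) × 30 = 2590 + (+510) = 3100 ft.
ISA temperature at 3100 ft = 15 − 2 × (3100/1000) = 8.8°C.
ISA deviation = -5 − 8.8 = -13.8°C.
Density altitude = 3100 + 120 × (-13.8) = 1444 ft.

1444 ft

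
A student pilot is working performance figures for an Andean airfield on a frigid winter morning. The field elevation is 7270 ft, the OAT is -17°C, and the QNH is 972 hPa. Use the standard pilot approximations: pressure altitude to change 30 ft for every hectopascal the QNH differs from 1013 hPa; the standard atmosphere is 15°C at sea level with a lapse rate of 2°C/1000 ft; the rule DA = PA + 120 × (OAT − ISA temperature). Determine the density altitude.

Pressure altitude = 7270 + (1013 − 972) × 30 = 7270 + (+1230) = 8500 ft.
ISA temperature at 8500 ft = 15 − 2 × (8500/1000) = -2°C.
ISA deviation = -17 − (-2) = -15°C.
Density altitude = 8500 + 120 × (-15) = 6700 ft.

6700 ft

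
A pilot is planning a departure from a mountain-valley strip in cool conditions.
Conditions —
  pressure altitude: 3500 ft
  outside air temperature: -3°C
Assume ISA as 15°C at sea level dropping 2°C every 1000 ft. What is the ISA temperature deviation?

ISA temperature at 3500 ft = 15 − 2 × (3500/1000) = 8°C.
Deviation = OAT − ISA = -3 − 8 = -11°C.

ISA-11°C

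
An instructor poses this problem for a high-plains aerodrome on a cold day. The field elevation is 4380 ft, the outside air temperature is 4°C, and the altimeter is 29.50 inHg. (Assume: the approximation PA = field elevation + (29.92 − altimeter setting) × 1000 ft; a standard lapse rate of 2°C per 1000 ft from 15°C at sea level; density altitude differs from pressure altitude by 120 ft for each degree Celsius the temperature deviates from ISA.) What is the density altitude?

4632 ft

Pressure altitude = 4380 + (29.92 − 29.50) × 1000 = 4380 + (+420) = 4800 ft.
ISA temperature at 4800 ft = 15 − 2 × (4800/1000) = 5.4°C.
ISA deviation = 4 − 5.4 = -1.4°C.
Density altitude = 4800 + 120 × (-1.4) = 4632 ft.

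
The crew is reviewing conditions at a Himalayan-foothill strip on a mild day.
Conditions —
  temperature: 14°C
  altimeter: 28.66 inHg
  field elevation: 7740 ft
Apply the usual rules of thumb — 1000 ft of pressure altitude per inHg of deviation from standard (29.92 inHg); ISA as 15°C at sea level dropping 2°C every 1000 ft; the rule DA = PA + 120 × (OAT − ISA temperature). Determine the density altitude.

Pressure altitude = 7740 + (29.92 − 28.66) × 1000 = 7740 + (+1260) = 9000 ft.
ISA temperature at 9000 ft = 15 − 2 × (9000/1000) = -3°C.
ISA deviation = 14 − (-3) = +17°C.
Density altitude = 9000 + 120 × (17) = 11040 ft.

11040 ft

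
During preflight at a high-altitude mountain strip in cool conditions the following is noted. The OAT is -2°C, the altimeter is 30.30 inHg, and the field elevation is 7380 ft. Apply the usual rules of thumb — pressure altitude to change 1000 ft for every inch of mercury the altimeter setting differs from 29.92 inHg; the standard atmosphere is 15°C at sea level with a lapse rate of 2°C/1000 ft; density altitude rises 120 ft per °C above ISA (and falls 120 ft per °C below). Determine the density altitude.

Pressure altitude = 7380 + (29.92 − 30.30) × 1000 = 7380 + (-380) = 7000 ft.
ISA temperature at 7000 ft = 15 − 2 × (7000/1000) = 1°C.
ISA deviation = -2 − 1 = -3°C.
Density altitude = 7000 + 120 × (-3) = 6640 ft.

6640 ft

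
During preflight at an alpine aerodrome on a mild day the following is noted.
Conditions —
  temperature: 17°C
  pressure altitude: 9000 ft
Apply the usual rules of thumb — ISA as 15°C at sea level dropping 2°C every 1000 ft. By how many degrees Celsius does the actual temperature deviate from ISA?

ISA temperature at 9000 ft = 15 − 2 × (9000/1000) = -3°C.
Deviation = OAT − ISA = 17 − (-3) = +20°C.

ISA+20°C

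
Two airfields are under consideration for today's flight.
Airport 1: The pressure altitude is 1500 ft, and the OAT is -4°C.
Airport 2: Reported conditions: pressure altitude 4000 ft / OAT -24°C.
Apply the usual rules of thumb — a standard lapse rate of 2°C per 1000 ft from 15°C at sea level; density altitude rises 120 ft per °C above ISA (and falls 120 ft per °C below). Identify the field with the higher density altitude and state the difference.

Airport 1: ISA temp = 12°C, deviation -16°C, DA = 1500 + 120 × (-16) = -420 ft.
Airport 2: ISA temp = 7°C, deviation -31°C, DA = 4000 + 120 × (-31) = 280 ft.
Airport 2 is higher by 280 − (-420) = 700 ft.

Airport 2 by 700 ft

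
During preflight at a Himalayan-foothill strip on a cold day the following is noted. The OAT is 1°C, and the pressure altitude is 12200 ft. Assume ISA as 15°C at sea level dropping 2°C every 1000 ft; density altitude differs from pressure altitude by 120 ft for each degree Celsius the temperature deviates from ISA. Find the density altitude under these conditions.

ISA temperature at 12200 ft = 15 − 2 × (12200/1000) = -9.4°C.
ISA deviation = 1 − (-9.4) = +10.4°C.
Density altitude = 12200 + 120 × (10.4) = 12200 + (+1248) = 13448 ft.

13448 ft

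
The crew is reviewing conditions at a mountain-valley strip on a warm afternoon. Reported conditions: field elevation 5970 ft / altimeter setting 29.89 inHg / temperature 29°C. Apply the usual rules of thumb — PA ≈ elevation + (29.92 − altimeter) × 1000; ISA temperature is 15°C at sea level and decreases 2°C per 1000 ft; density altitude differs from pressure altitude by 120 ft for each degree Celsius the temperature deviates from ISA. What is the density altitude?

Pressure altitude = 5970 + (29.92 − 29.89) × 1000 = 5970 + (+30) = 6000 ft.
ISA temperature at 6000 ft = 15 − 2 × (6000/1000) = 3°C.
ISA deviation = 29 − 3 = +26°C.
Density altitude = 6000 + 120 × (26) = 9120 ft.

9120 ft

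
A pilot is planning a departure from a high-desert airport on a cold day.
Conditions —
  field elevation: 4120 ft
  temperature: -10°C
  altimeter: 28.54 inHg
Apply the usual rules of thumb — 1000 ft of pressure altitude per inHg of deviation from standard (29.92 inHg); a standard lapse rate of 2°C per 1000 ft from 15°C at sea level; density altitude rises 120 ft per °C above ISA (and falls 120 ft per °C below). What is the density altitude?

Pressure altitude = 4120 + (29.92 − 28.54) × 1000 = 4120 + (+1380) = 5500 ft.
ISA temperature at 5500 ft = 15 − 2 × (5500/1000) = 4°C.
ISA deviation = -10 − 4 = -14°C.
Density altitude = 5500 + 120 × (-14) = 3820 ft.

3820 ft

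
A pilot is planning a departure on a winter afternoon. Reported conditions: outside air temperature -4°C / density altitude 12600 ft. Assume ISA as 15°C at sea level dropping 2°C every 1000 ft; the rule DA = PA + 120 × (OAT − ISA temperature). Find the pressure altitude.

12000 ft

DA = PA + 120 × (OAT − (15 − 2·PA/1000)) = PA + 120·OAT − 1800 + 0.24·PA = 1.24·PA + 120·OAT − 1800.
So 1.24·PA = 12600 − 120 × (-4) + 1800 = 14880.
PA = 14880 / 1.24 = 12000 ft.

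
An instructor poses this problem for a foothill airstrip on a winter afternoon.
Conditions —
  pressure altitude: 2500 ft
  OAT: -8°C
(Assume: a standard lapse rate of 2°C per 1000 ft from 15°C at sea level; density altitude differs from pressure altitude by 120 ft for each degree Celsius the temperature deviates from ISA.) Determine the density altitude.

ISA temperature at 2500 ft = 15 − 2 × (2500/1000) = 10°C.
ISA deviation = -8 − 10 = -18°C.
Density altitude = 2500 + 120 × (-18) = 2500 + (-2160) = 340 ft.

340 ft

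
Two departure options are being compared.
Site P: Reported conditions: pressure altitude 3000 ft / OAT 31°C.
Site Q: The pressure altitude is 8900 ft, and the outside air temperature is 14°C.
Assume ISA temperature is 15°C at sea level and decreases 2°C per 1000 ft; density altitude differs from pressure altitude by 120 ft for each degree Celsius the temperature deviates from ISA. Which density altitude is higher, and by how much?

Site Q by 5276 ft

Site P: ISA temp = 9°C, deviation +22°C, DA = 3000 + 120 × 22 = 5640 ft.
Site Q: ISA temp = -2.8°C, deviation +16.8°C, DA = 8900 + 120 × 16.8 = 10916 ft.
Site Q is higher by 10916 − 5640 = 5276 ft.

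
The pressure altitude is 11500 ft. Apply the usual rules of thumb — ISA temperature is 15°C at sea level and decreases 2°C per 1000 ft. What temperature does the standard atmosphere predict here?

-8°C

ISA temperature = 15 − 2 × (11500/1000) = 15 − 23 = -8°C.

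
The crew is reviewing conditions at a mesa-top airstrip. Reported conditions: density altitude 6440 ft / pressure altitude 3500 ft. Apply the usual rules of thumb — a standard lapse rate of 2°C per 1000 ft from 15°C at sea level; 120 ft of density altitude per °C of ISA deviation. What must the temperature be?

32.5°C

Density altitude − pressure altitude = 6440 − 3500 = +2940 ft.
At 120 ft/°C that is an ISA deviation of 2940/120 = +24.5°C.
ISA temperature at 3500 ft = 15 − 2 × (3500/1000) = 8°C.
OAT = ISA + deviation = 8 + (+24.5) = 32.5°C.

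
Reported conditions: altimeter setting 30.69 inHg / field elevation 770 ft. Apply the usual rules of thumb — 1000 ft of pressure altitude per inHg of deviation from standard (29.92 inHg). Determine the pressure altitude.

0 ft

Pressure correction = (29.92 − 30.69) × 1000 = -770 ft.
Pressure altitude = 770 + (-770) = 0 ft.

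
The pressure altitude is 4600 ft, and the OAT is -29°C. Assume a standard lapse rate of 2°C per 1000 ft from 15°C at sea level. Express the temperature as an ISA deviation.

ISA temperature at 4600 ft = 15 − 2 × (4600/1000) = 5.8°C.
Deviation = OAT − ISA = -29 − 5.8 = -34.8°C.

ISA-34.8°C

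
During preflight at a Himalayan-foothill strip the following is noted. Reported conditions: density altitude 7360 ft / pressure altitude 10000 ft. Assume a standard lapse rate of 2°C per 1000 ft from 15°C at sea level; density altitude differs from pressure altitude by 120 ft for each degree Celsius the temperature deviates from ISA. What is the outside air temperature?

Density altitude − pressure altitude = 7360 − 10000 = -2640 ft.
At 120 ft/°C that is an ISA deviation of -2640/120 = -22°C.
ISA temperature at 10000 ft = 15 − 2 × (10000/1000) = -5°C.
OAT = ISA + deviation = -5 + (-22) = -27°C.

-27°C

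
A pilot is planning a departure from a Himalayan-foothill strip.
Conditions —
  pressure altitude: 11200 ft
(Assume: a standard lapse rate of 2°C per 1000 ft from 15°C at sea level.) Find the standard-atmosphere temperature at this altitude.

-7.4°C

ISA temperature = 15 − 2 × (11200/1000) = 15 − 22.4 = -7.4°C.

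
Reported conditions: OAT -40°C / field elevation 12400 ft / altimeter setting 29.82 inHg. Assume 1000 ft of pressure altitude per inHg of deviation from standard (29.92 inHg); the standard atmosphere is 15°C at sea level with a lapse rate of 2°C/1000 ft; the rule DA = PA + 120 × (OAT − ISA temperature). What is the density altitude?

Pressure altitude = 12400 + (29.92 − 29.82) × 1000 = 12400 + (+100) = 12500 ft.
ISA temperature at 12500 ft = 15 − 2 × (12500/1000) = -10°C.
ISA deviation = -40 − (-10) = -30°C.
Density altitude = 12500 + 120 × (-30) = 8900 ft.

8900 ft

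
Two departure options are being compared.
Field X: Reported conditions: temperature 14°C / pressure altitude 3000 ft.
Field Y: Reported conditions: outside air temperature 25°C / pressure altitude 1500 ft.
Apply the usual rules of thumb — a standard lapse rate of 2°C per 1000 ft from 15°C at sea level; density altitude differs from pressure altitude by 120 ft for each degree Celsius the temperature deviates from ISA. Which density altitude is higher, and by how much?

Field X: ISA temp = 9°C, deviation +5°C, DA = 3000 + 120 × 5 = 3600 ft.
Field Y: ISA temp = 12°C, deviation +13°C, DA = 1500 + 120 × 13 = 3060 ft.
Field X is higher by 3600 − 3060 = 540 ft.

Field X by 540 ft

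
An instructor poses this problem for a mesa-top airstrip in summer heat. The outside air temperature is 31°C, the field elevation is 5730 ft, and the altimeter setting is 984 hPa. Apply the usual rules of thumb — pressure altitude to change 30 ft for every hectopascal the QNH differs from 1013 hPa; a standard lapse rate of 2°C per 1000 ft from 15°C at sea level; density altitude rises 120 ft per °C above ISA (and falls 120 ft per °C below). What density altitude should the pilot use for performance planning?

Pressure altitude = 5730 + (1013 − 984) × 30 = 5730 + (+870) = 6600 ft.
ISA temperature at 6600 ft = 15 − 2 × (6600/1000) = 1.8°C.
ISA deviation = 31 − 1.8 = +29.2°C.
Density altitude = 6600 + 120 × (29.2) = 10104 ft.

10104 ft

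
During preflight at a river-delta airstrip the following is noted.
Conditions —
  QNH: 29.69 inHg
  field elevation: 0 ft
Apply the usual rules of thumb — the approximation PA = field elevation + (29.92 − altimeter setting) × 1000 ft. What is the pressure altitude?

Pressure correction = (29.92 − 29.69) × 1000 = +230 ft.
Pressure altitude = 0 + (+230) = 230 ft.

230 ft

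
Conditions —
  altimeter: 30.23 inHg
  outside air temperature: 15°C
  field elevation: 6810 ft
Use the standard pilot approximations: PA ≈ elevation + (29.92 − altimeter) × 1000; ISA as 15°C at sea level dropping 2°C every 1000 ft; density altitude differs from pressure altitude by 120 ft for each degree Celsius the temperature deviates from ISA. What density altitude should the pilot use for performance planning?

Pressure altitude = 6810 + (29.92 − 30.23) × 1000 = 6810 + (-310) = 6500 ft.
ISA temperature at 6500 ft = 15 − 2 × (6500/1000) = 2°C.
ISA deviation = 15 − 2 = +13°C.
Density altitude = 6500 + 120 × (13) = 8060 ft.

8060 ft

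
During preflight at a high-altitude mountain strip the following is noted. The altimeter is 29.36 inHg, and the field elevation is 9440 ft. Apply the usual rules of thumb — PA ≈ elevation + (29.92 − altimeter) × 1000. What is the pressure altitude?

Pressure correction = (29.92 − 29.36) × 1000 = +560 ft.
Pressure altitude = 9440 + (+560) = 10000 ft.

10000 ft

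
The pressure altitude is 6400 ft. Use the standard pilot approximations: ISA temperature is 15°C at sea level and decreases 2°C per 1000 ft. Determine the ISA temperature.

ISA temperature = 15 − 2 × (6400/1000) = 15 − 12.8 = 2.2°C.

2.2°C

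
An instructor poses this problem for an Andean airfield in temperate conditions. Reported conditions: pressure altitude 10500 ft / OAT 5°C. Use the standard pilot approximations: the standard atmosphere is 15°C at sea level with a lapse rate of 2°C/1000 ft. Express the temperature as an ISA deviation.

ISA temperature at 10500 ft = 15 − 2 × (10500/1000) = -6°C.
Deviation = OAT − ISA = 5 − (-6) = +11°C.

ISA+11°C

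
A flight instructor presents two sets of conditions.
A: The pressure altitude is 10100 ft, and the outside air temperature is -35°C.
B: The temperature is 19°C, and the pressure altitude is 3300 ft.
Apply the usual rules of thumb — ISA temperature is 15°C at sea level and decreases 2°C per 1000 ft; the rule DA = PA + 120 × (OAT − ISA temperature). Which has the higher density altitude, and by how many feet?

A by 1952 ft

A: ISA temp = -5.2°C, deviation -29.8°C, DA = 10100 + 120 × (-29.8) = 6524 ft.
B: ISA temp = 8.4°C, deviation +10.6°C, DA = 3300 + 120 × 10.6 = 4572 ft.
A is higher by 6524 − 4572 = 1952 ft.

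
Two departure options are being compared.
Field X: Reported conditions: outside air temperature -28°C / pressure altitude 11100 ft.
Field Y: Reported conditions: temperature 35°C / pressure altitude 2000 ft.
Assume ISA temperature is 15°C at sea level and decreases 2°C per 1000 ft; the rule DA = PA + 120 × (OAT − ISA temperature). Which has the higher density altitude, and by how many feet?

Field X: ISA temp = -7.2°C, deviation -20.8°C, DA = 11100 + 120 × (-20.8) = 8604 ft.
Field Y: ISA temp = 11°C, deviation +24°C, DA = 2000 + 120 × 24 = 4880 ft.
Field X is higher by 8604 − 4880 = 3724 ft.

Field X by 3724 ft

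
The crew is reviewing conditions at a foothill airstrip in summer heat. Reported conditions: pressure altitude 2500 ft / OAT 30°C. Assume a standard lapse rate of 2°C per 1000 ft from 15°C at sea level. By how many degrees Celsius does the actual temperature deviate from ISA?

ISA temperature at 2500 ft = 15 − 2 × (2500/1000) = 10°C.
Deviation = OAT − ISA = 30 − 10 = +20°C.

ISA+20°C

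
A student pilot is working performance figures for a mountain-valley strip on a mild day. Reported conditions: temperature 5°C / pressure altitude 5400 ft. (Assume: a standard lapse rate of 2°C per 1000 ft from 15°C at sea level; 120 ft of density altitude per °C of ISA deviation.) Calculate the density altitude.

5496 ft

ISA temperature at 5400 ft = 15 − 2 × (5400/1000) = 4.2°C.
ISA deviation = 5 − 4.2 = +0.8°C.
Density altitude = 5400 + 120 × (0.8) = 5400 + (+96) = 5496 ft.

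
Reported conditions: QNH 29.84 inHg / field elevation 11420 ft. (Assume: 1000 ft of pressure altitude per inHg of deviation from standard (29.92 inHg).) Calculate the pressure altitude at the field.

11500 ft

Pressure correction = (29.92 − 29.84) × 1000 = +80 ft.
Pressure altitude = 11420 + (+80) = 11500 ft.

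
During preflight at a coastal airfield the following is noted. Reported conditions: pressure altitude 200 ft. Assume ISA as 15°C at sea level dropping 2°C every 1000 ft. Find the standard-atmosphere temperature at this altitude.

ISA temperature = 15 − 2 × (200/1000) = 15 − 0.4 = 14.6°C.

14.6°C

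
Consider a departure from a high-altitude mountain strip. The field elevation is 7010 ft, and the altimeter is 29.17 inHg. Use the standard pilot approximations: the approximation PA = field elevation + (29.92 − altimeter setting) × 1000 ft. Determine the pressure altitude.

7760 ft

Pressure correction = (29.92 − 29.17) × 1000 = +750 ft.
Pressure altitude = 7010 + (+750) = 7760 ft.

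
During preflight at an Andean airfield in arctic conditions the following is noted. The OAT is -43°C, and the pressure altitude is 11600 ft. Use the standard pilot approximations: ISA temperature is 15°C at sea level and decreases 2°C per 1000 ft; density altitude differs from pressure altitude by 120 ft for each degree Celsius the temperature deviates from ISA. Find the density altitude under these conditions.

ISA temperature at 11600 ft = 15 − 2 × (11600/1000) = -8.2°C.
ISA deviation = -43 − (-8.2) = -34.8°C.
Density altitude = 11600 + 120 × (-34.8) = 11600 + (-4176) = 7424 ft.

7424 ft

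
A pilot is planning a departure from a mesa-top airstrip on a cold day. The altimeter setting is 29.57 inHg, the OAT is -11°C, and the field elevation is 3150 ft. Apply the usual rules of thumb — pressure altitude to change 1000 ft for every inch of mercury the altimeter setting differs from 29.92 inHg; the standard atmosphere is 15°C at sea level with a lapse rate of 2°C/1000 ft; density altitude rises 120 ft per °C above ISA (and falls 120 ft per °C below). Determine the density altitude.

Pressure altitude = 3150 + (29.92 − 29.57) × 1000 = 3150 + (+350) = 3500 ft.
ISA temperature at 3500 ft = 15 − 2 × (3500/1000) = 8°C.
ISA deviation = -11 − 8 = -19°C.
Density altitude = 3500 + 120 × (-19) = 1220 ft.

1220 ft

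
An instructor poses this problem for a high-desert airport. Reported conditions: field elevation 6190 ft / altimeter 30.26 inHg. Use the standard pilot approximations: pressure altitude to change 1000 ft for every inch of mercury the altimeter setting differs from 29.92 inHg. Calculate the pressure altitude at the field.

Pressure correction = (29.92 − 30.26) × 1000 = -340 ft.
Pressure altitude = 6190 + (-340) = 5850 ft.

5850 ft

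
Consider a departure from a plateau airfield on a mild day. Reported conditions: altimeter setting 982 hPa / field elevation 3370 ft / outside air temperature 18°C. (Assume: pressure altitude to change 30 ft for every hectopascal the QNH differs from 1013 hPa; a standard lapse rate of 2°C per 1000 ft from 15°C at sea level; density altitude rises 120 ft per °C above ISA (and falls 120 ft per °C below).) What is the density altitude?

Pressure altitude = 3370 + (1013 − 982) × 30 = 3370 + (+930) = 4300 ft.
ISA temperature at 4300 ft = 15 − 2 × (4300/1000) = 6.4°C.
ISA deviation = 18 − 6.4 = +11.6°C.
Density altitude = 4300 + 120 × (11.6) = 5692 ft.

5692 ft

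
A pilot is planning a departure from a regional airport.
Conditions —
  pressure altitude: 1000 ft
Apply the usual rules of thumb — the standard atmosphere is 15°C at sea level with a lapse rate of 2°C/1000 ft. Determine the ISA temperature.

ISA temperature = 15 − 2 × (1000/1000) = 15 − 2 = 13°C.

13°C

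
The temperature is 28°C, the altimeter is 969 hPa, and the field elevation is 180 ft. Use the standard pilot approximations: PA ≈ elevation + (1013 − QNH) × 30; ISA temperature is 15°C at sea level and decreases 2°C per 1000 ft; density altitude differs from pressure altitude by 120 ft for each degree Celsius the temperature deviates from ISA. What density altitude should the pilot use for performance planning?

Pressure altitude = 180 + (1013 − 969) × 30 = 180 + (+1320) = 1500 ft.
ISA temperature at 1500 ft = 15 − 2 × (1500/1000) = 12°C.
ISA deviation = 28 − 12 = +16°C.
Density altitude = 1500 + 120 × (16) = 3420 ft.

3420 ft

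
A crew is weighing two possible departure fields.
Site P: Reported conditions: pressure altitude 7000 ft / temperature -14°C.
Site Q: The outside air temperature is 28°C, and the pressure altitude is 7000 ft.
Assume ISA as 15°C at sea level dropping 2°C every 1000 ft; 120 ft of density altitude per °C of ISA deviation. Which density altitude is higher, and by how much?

Site Q by 5040 ft

Site P: ISA temp = 1°C, deviation -15°C, DA = 7000 + 120 × (-15) = 5200 ft.
Site Q: ISA temp = 1°C, deviation +27°C, DA = 7000 + 120 × 27 = 10240 ft.
Site Q is higher by 10240 − 5200 = 5040 ft.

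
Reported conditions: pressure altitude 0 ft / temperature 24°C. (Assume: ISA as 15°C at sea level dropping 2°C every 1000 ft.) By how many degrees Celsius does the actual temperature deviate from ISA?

ISA+9°C

ISA temperature at 0 ft = 15 − 2 × (0/1000) = 15°C.
Deviation = OAT − ISA = 24 − 15 = +9°C.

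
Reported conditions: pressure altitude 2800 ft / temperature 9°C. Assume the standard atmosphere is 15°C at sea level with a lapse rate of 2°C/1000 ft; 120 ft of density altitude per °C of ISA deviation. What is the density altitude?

ISA temperature at 2800 ft = 15 − 2 × (2800/1000) = 9.4°C.
ISA deviation = 9 − 9.4 = -0.4°C.
Density altitude = 2800 + 120 × (-0.4) = 2800 + (-48) = 2752 ft.

2752 ft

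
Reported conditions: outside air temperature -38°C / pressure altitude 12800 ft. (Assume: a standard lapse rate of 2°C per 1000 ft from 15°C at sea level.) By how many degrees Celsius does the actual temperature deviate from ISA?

ISA-27.4°C

ISA temperature at 12800 ft = 15 − 2 × (12800/1000) = -10.6°C.
Deviation = OAT − ISA = -38 − (-10.6) = -27.4°C.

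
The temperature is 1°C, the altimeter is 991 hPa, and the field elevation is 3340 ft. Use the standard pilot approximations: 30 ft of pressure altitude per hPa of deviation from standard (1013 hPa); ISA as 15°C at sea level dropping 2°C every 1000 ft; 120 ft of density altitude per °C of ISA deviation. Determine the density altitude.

3280 ft

Pressure altitude = 3340 + (1013 − 991) × 30 = 3340 + (+660) = 4000 ft.
ISA temperature at 4000 ft = 15 − 2 × (4000/1000) = 7°C.
ISA deviation = 1 − 7 = -6°C.
Density altitude = 4000 + 120 × (-6) = 3280 ft.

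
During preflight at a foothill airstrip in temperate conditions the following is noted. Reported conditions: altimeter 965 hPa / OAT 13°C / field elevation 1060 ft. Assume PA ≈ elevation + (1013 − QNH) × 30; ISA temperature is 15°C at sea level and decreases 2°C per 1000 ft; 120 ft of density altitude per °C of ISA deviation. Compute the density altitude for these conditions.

2860 ft

Pressure altitude = 1060 + (1013 − 965) × 30 = 1060 + (+1440) = 2500 ft.
ISA temperature at 2500 ft = 15 − 2 × (2500/1000) = 10°C.
ISA deviation = 13 − 10 = +3°C.
Density altitude = 2500 + 120 × (3) = 2860 ft.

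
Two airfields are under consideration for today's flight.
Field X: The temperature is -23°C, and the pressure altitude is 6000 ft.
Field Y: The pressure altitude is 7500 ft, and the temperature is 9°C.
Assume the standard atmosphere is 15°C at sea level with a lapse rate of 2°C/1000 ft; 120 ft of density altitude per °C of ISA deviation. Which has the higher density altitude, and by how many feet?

Field Y by 5700 ft

Field X: ISA temp = 3°C, deviation -26°C, DA = 6000 + 120 × (-26) = 2880 ft.
Field Y: ISA temp = 0°C, deviation +9°C, DA = 7500 + 120 × 9 = 8580 ft.
Field Y is higher by 8580 − 2880 = 5700 ft.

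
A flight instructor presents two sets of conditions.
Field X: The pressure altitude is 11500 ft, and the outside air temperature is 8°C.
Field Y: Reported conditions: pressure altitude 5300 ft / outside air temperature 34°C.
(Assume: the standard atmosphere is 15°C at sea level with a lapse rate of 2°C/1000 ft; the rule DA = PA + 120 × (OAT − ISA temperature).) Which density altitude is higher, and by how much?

Field X: ISA temp = -8°C, deviation +16°C, DA = 11500 + 120 × 16 = 13420 ft.
Field Y: ISA temp = 4.4°C, deviation +29.6°C, DA = 5300 + 120 × 29.6 = 8852 ft.
Field X is higher by 13420 − 8852 = 4568 ft.

Field X by 4568 ft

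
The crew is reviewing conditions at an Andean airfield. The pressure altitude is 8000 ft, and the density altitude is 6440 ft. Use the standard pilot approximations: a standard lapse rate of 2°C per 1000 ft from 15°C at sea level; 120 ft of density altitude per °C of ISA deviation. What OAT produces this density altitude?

Density altitude − pressure altitude = 6440 − 8000 = -1560 ft.
At 120 ft/°C that is an ISA deviation of -1560/120 = -13°C.
ISA temperature at 8000 ft = 15 − 2 × (8000/1000) = -1°C.
OAT = ISA + deviation = -1 + (-13) = -14°C.

-14°C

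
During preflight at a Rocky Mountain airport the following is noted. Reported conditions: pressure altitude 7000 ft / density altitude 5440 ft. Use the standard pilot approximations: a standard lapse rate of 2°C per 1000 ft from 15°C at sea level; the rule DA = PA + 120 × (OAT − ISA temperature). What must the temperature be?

Density altitude − pressure altitude = 5440 − 7000 = -1560 ft.
At 120 ft/°C that is an ISA deviation of -1560/120 = -13°C.
ISA temperature at 7000 ft = 15 − 2 × (7000/1000) = 1°C.
OAT = ISA + deviation = 1 + (-13) = -12°C.

-12°C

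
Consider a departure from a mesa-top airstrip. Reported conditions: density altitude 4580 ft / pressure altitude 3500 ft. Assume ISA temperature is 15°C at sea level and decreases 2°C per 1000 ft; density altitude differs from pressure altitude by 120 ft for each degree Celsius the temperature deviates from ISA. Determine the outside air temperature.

17°C

Density altitude − pressure altitude = 4580 − 3500 = +1080 ft.
At 120 ft/°C that is an ISA deviation of 1080/120 = +9°C.
ISA temperature at 3500 ft = 15 − 2 × (3500/1000) = 8°C.
OAT = ISA + deviation = 8 + (+9) = 17°C.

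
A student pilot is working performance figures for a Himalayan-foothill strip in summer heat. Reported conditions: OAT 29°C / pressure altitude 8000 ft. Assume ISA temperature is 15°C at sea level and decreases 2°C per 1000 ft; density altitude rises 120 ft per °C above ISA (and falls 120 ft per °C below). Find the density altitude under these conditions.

11600 ft

ISA temperature at 8000 ft = 15 − 2 × (8000/1000) = -1°C.
ISA deviation = 29 − (-1) = +30°C.
Density altitude = 8000 + 120 × (30) = 8000 + (+3600) = 11600 ft.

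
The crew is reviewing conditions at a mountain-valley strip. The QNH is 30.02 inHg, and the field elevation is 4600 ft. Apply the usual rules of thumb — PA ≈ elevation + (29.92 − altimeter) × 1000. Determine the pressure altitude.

4500 ft

Pressure correction = (29.92 − 30.02) × 1000 = -100 ft.
Pressure altitude = 4600 + (-100) = 4500 ft.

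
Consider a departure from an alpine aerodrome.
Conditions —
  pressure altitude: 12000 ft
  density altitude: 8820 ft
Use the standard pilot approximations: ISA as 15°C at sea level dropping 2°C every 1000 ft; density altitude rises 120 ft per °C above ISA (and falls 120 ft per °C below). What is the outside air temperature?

Density altitude − pressure altitude = 8820 − 12000 = -3180 ft.
At 120 ft/°C that is an ISA deviation of -3180/120 = -26.5°C.
ISA temperature at 12000 ft = 15 − 2 × (12000/1000) = -9°C.
OAT = ISA + deviation = -9 + (-26.5) = -35.5°C.

-35.5°C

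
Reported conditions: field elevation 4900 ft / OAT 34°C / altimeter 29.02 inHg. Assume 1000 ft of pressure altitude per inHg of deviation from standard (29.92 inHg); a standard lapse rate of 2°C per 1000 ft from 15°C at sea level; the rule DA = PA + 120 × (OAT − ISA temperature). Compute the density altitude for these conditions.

Pressure altitude = 4900 + (29.92 − 29.02) × 1000 = 4900 + (+900) = 5800 ft.
ISA temperature at 5800 ft = 15 − 2 × (5800/1000) = 3.4°C.
ISA deviation = 34 − 3.4 = +30.6°C.
Density altitude = 5800 + 120 × (30.6) = 9472 ft.

9472 ft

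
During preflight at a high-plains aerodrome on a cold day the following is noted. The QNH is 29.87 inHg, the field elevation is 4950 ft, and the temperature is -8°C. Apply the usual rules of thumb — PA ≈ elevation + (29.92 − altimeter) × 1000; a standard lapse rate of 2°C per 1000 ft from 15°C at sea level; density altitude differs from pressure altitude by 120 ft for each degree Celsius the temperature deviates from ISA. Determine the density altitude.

Pressure altitude = 4950 + (29.92 − 29.87) × 1000 = 4950 + (+50) = 5000 ft.
ISA temperature at 5000 ft = 15 − 2 × (5000/1000) = 5°C.
ISA deviation = -8 − 5 = -13°C.
Density altitude = 5000 + 120 × (-13) = 3440 ft.

3440 ft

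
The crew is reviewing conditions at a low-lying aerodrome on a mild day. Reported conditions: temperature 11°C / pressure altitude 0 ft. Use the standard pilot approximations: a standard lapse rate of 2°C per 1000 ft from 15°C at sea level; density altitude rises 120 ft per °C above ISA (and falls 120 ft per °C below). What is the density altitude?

-480 ft

ISA temperature at 0 ft = 15 − 2 × (0/1000) = 15°C.
ISA deviation = 11 − 15 = -4°C.
Density altitude = 0 + 120 × (-4) = 0 + (-480) = -480 ft.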